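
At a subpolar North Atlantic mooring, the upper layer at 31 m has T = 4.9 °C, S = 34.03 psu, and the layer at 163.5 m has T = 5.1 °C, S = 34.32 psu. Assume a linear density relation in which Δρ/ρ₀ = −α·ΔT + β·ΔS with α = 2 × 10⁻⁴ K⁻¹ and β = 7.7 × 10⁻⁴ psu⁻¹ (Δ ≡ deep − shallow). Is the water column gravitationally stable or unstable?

ΔT = 5.1 − 4.9 = +0.2 K and ΔS = 34.32 − 34.03 = +0.29 psu (deep − shallow).
−αΔT = -4.00 × 10⁻⁵; βΔS = 2.233 × 10⁻⁴; sum Δρ/ρ₀ = 1.833 × 10⁻⁴.
Δρ/ρ₀ > 0, so Δρ > 0: deeper water is denser → statically stable.

stable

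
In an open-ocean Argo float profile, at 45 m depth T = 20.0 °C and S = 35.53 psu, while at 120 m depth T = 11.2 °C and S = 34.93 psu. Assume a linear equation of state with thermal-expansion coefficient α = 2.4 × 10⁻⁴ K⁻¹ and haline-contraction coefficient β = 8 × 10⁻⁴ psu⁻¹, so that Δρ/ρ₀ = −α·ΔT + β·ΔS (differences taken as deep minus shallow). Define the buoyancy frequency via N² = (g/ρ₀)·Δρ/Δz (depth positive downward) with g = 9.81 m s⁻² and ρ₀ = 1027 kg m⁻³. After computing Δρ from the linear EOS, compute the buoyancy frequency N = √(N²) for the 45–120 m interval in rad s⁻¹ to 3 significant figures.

ΔT = -8.8 K, ΔS = -0.60 psu (deep − shallow).
Δρ/ρ₀ = −αΔT + βΔS = 2.112 × 10⁻³ − 4.80 × 10⁻⁴ = 1.632 × 10⁻³, so Δρ ≈ 1.676 kg m⁻³.
N² = (g/ρ₀)·Δρ/Δz = g·(Δρ/ρ₀)/Δz = 9.81 × 1.632 × 10⁻³ / 75 = 2.1347 × 10⁻⁴ s⁻².
N = √(2.1347 × 10⁻⁴) = 0.014611 rad s⁻¹ ≈ 0.0146 rad s⁻¹.

0.0146 rad s⁻¹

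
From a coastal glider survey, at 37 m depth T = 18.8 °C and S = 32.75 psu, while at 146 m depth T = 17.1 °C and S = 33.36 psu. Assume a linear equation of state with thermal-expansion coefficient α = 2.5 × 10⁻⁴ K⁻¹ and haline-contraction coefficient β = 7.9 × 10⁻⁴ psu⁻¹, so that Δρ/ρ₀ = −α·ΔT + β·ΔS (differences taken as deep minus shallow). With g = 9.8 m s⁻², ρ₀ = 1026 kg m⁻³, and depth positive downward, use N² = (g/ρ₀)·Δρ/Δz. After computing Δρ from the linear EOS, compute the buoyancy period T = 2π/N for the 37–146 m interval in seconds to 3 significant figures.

ΔT = -1.7 K, ΔS = +0.61 psu (deep − shallow).
Δρ/ρ₀ = −αΔT + βΔS = 4.25 × 10⁻⁴ + 4.819 × 10⁻⁴ = 9.069 × 10⁻⁴, so Δρ ≈ 0.9305 kg m⁻³.
N² = (g/ρ₀)·Δρ/Δz = g·(Δρ/ρ₀)/Δz = 9.8 × 9.069 × 10⁻⁴ / 109 = 8.1538 × 10⁻⁵ s⁻².
N = √(8.1538 × 10⁻⁵) = 9.0298 × 10⁻³ rad s⁻¹ → T = 2π/N = 695.83 s ≈ 696 s.

696 s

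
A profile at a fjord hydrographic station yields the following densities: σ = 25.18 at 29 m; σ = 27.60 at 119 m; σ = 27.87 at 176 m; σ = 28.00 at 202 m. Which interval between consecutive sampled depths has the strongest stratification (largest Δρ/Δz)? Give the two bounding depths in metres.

Compute the density gradient over each adjacent pair:
  29–119 m: Δρ/Δz = 2.42/90 = 0.027 kg m⁻⁴
  119–176 m: Δρ/Δz = 0.27/57 = 4.7 × 10⁻³ kg m⁻⁴
  176–202 m: Δρ/Δz = 0.13/26 = 5.0 × 10⁻³ kg m⁻⁴
The largest gradient is in the 29–119 m interval — the pycnocline.

29–119 m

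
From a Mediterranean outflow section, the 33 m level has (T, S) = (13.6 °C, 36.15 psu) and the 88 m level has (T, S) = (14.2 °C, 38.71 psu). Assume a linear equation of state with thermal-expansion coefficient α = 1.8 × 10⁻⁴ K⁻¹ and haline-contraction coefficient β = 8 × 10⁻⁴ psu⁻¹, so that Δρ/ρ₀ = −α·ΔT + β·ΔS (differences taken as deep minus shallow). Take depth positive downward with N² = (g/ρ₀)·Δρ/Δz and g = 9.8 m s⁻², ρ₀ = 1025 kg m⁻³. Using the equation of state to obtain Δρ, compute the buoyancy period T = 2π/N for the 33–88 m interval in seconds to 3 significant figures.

338 s

ΔT = +0.6 K, ΔS = +2.56 psu (deep − shallow).
Δρ/ρ₀ = −αΔT + βΔS = -1.08 × 10⁻⁴ + 2.048 × 10⁻³ = 1.94 × 10⁻³, so Δρ ≈ 1.989 kg m⁻³.
N² = (g/ρ₀)·Δρ/Δz = g·(Δρ/ρ₀)/Δz = 9.8 × 1.94 × 10⁻³ / 55 = 3.4567 × 10⁻⁴ s⁻².
N = √(3.4567 × 10⁻⁴) = 0.018592 rad s⁻¹ → T = 2π/N = 337.95 s ≈ 338 s.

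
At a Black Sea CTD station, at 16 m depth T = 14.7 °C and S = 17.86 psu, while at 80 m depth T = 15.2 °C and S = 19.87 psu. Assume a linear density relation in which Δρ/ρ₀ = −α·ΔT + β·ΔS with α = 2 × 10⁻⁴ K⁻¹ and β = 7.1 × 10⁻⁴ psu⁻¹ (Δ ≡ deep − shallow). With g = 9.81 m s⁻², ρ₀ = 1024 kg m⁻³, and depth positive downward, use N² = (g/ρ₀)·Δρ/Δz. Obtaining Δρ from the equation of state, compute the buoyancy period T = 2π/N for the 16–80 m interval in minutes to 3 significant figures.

7.34 min

ΔT = +0.5 K, ΔS = +2.01 psu (deep − shallow).
Δρ/ρ₀ = −αΔT + βΔS = -1.00 × 10⁻⁴ + 1.4271 × 10⁻³ = 1.3271 × 10⁻³, so Δρ ≈ 1.359 kg m⁻³.
N² = (g/ρ₀)·Δρ/Δz = g·(Δρ/ρ₀)/Δz = 9.81 × 1.3271 × 10⁻³ / 64 = 2.0342 × 10⁻⁴ s⁻².
N = √(2.0342 × 10⁻⁴) = 0.014263 rad s⁻¹ → T = 2π/N = 440.52 s = 7.3420 min ≈ 7.34 min.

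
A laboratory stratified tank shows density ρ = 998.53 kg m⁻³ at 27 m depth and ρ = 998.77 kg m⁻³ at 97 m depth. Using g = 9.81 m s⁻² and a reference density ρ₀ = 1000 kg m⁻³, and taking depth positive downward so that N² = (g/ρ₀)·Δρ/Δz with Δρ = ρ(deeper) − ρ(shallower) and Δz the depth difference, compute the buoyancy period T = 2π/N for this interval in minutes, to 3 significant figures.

18.1 min

Δρ = 998.77 − 998.53 = 0.24 kg m⁻³ over Δz = 97 − 27 = 70 m.
N² = (9.81/1000) × (0.24/70) = 3.3634 × 10⁻⁵ s⁻².
N = √(3.3634 × 10⁻⁵) = 5.7995 × 10⁻³ rad s⁻¹, so T = 2π/N = 1.0834 × 10³ s = 18.057 min ≈ 18.1 min.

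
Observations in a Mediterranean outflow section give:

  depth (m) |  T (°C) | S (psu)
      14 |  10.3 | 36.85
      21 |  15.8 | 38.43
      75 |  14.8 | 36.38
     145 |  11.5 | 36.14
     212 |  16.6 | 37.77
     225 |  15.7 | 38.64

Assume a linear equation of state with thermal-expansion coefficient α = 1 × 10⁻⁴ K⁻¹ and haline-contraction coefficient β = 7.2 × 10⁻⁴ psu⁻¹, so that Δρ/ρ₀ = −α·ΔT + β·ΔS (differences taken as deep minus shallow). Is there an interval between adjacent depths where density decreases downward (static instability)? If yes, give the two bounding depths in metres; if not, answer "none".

21–75 m

Evaluate Δρ/ρ₀ = −αΔT + βΔS across each adjacent pair:
  14–21 m: −αΔT+βΔS = −(1 × 10⁻⁴)(+5.5)+(7.2 × 10⁻⁴)(+1.58) = 5.9 × 10⁻⁴ → stable
  21–75 m: −αΔT+βΔS = −(1 × 10⁻⁴)(-1.0)+(7.2 × 10⁻⁴)(-2.05) = -1.4 × 10⁻³ → UNSTABLE
  75–145 m: −αΔT+βΔS = −(1 × 10⁻⁴)(-3.3)+(7.2 × 10⁻⁴)(-0.24) = 1.6 × 10⁻⁴ → stable
  145–212 m: −αΔT+βΔS = −(1 × 10⁻⁴)(+5.1)+(7.2 × 10⁻⁴)(+1.63) = 6.6 × 10⁻⁴ → stable
  212–225 m: −αΔT+βΔS = −(1 × 10⁻⁴)(-0.9)+(7.2 × 10⁻⁴)(+0.87) = 7.2 × 10⁻⁴ → stable
The 21–75 m interval has Δρ < 0: lighter water underlies denser water.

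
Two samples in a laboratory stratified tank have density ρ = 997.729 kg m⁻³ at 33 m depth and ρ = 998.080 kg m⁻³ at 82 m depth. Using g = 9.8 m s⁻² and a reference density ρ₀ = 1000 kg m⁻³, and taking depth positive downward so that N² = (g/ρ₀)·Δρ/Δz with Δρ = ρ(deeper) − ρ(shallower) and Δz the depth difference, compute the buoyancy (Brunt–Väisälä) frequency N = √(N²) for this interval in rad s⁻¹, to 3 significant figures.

Δρ = 998.080 − 997.729 = 0.351 kg m⁻³ over Δz = 82 − 33 = 49 m.
N² = (9.8/1000) × (0.351/49) = 7.0200 × 10⁻⁵ s⁻².
N = √(7.0200 × 10⁻⁵) = 8.3785 × 10⁻³ rad s⁻¹ ≈ 8.38 × 10⁻³ rad s⁻¹.
A positive N² confirms static stability across the interval.

8.38 × 10⁻³ rad s⁻¹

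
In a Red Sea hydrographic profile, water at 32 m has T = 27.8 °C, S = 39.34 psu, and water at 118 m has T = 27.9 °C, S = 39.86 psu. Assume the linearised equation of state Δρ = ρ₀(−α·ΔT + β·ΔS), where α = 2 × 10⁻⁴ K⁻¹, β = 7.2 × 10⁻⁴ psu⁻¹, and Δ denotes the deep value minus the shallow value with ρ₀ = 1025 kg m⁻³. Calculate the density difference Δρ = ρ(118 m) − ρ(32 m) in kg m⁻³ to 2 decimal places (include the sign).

ΔT = +0.1 K, ΔS = +0.52 psu (deep − shallow).
Δρ/ρ₀ = −(2 × 10⁻⁴)(+0.1) + (7.2 × 10⁻⁴)(+0.52) = 3.544 × 10⁻⁴.
Δρ = 1025 × (3.544 × 10⁻⁴) = +0.36 kg m⁻³.
Positive Δρ: denser below, stable.

+0.36 kg m⁻³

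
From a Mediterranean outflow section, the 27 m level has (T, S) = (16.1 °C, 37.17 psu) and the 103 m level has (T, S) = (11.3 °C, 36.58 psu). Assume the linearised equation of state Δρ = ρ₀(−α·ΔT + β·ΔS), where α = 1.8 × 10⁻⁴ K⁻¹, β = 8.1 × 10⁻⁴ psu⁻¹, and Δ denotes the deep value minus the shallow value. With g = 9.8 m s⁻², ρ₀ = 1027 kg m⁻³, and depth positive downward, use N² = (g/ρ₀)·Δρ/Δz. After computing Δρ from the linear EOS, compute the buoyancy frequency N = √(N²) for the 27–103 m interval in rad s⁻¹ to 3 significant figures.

ΔT = -4.8 K, ΔS = -0.59 psu (deep − shallow).
Δρ/ρ₀ = −αΔT + βΔS = 8.64 × 10⁻⁴ − 4.779 × 10⁻⁴ = 3.861 × 10⁻⁴, so Δρ ≈ 0.3965 kg m⁻³.
N² = (g/ρ₀)·Δρ/Δz = g·(Δρ/ρ₀)/Δz = 9.8 × 3.861 × 10⁻⁴ / 76 = 4.9787 × 10⁻⁵ s⁻².
N = √(4.9787 × 10⁻⁵) = 7.0560 × 10⁻³ rad s⁻¹ ≈ 7.06 × 10⁻³ rad s⁻¹.

7.06 × 10⁻³ rad s⁻¹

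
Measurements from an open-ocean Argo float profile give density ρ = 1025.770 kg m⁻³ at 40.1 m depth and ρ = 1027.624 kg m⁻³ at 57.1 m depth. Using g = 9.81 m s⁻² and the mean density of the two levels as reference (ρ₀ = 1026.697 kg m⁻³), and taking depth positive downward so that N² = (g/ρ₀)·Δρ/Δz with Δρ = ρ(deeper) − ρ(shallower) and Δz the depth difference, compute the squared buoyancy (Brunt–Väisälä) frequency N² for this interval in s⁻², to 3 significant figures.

Δρ = 1027.624 − 1025.770 = 1.854 kg m⁻³ over Δz = 57.1 − 40.1 = 17 m.
N² = (9.81/1026.697) × (1.854/17) = 1.0420 × 10⁻³ s⁻² ≈ 1.04 × 10⁻³ s⁻².

1.04 × 10⁻³ s⁻²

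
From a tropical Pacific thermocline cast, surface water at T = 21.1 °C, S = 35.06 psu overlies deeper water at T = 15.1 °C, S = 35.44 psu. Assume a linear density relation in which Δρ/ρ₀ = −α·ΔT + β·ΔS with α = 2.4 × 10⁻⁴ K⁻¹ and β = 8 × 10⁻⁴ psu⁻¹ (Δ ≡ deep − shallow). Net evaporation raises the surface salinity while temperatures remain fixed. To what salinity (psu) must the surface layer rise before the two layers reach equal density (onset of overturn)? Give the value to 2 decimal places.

Neutral buoyancy requires −α(T_deep − T_surf) + β(S_deep − S_surf′) = 0.
S_surf′ = S_deep − (α/β)·ΔT = 35.44 − (2.4 × 10⁻⁴/8 × 10⁻⁴)·(-6.0) = 37.2400 psu.
Increase required: 37.2400 − 35.06 = 2.1800 psu.

37.24 psu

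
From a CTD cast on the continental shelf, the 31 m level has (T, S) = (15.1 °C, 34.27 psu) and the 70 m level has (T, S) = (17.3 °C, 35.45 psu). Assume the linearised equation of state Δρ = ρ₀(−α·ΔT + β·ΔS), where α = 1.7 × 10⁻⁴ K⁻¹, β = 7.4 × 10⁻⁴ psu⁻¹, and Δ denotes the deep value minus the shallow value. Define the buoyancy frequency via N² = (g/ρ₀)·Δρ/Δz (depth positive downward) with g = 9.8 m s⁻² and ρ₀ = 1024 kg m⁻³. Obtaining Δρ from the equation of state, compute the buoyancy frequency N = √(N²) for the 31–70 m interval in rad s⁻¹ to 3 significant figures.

0.0112 rad s⁻¹

ΔT = +2.2 K, ΔS = +1.18 psu (deep − shallow).
Δρ/ρ₀ = −αΔT + βΔS = -3.74 × 10⁻⁴ + 8.732 × 10⁻⁴ = 4.992 × 10⁻⁴, so Δρ ≈ 0.5112 kg m⁻³.
N² = (g/ρ₀)·Δρ/Δz = g·(Δρ/ρ₀)/Δz = 9.8 × 4.992 × 10⁻⁴ / 39 = 1.2544 × 10⁻⁴ s⁻².
N = √(1.2544 × 10⁻⁴) = 0.011200 rad s⁻¹ ≈ 0.0112 rad s⁻¹.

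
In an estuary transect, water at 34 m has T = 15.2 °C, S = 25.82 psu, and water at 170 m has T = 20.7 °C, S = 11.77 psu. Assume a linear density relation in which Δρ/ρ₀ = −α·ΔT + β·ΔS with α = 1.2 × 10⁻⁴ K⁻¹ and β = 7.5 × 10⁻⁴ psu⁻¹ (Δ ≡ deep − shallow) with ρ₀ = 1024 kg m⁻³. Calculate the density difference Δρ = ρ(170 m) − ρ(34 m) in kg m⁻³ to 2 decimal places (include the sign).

-11.47 kg m⁻³

ΔT = +5.5 K, ΔS = -14.05 psu (deep − shallow).
Δρ/ρ₀ = −(1.2 × 10⁻⁴)(+5.5) + (7.5 × 10⁻⁴)(-14.05) = -0.0111975.
Δρ = 1024 × (-0.0111975) = -11.47 kg m⁻³.
Negative Δρ: lighter below, statically unstable.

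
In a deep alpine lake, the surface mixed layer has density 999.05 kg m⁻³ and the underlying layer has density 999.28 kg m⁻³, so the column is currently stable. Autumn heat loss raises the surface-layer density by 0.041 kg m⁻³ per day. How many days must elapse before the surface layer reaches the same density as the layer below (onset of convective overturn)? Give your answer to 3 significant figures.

Density deficit of the surface layer: 999.28 − 999.05 = 0.23 kg m⁻³.
Required change = 0.23 / 0.041 = 5.61 days.

5.61 days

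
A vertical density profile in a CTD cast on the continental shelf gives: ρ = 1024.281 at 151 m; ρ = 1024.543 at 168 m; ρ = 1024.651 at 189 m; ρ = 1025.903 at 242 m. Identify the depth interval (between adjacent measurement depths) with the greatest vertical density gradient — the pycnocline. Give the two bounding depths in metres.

189–242 m

Compute the density gradient over each adjacent pair:
  151–168 m: Δρ/Δz = 0.262/17 = 0.015 kg m⁻⁴
  168–189 m: Δρ/Δz = 0.108/21 = 5.1 × 10⁻³ kg m⁻⁴
  189–242 m: Δρ/Δz = 1.252/53 = 0.024 kg m⁻⁴
The largest gradient is in the 189–242 m interval — the pycnocline.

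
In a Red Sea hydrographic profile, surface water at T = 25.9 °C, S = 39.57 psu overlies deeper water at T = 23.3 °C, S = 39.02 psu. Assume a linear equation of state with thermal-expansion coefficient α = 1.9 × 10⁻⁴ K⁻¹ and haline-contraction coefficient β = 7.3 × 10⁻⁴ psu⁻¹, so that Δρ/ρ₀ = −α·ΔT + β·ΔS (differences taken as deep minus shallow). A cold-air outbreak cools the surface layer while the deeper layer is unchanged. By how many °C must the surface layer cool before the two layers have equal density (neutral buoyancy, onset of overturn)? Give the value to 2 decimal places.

Neutral buoyancy requires Δρ = 0, i.e. −α(T_deep − T_surf′) + β(S_deep − S_surf) = 0.
T_surf′ = T_deep − (β/α)·ΔS = 23.3 − (7.3 × 10⁻⁴/1.9 × 10⁻⁴)·(-0.55) = 25.4132 °C.
Cooling required: 25.9 − (25.4132) = 0.4868 °C.

0.49 °C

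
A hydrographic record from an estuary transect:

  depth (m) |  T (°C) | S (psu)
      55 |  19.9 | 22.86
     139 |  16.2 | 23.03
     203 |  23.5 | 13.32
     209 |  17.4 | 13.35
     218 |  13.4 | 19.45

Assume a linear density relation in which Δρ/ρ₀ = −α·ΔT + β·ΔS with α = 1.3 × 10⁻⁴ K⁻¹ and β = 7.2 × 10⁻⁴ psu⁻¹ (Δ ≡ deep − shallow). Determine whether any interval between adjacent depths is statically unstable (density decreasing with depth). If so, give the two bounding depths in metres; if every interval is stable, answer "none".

139–203 m

Evaluate Δρ/ρ₀ = −αΔT + βΔS across each adjacent pair:
  55–139 m: −αΔT+βΔS = −(1.3 × 10⁻⁴)(-3.7)+(7.2 × 10⁻⁴)(+0.17) = 6.0 × 10⁻⁴ → stable
  139–203 m: −αΔT+βΔS = −(1.3 × 10⁻⁴)(+7.3)+(7.2 × 10⁻⁴)(-9.71) = -7.9 × 10⁻³ → UNSTABLE
  203–209 m: −αΔT+βΔS = −(1.3 × 10⁻⁴)(-6.1)+(7.2 × 10⁻⁴)(+0.03) = 8.1 × 10⁻⁴ → stable
  209–218 m: −αΔT+βΔS = −(1.3 × 10⁻⁴)(-4.0)+(7.2 × 10⁻⁴)(+6.10) = 4.9 × 10⁻³ → stable
The 139–203 m interval has Δρ < 0: lighter water underlies denser water.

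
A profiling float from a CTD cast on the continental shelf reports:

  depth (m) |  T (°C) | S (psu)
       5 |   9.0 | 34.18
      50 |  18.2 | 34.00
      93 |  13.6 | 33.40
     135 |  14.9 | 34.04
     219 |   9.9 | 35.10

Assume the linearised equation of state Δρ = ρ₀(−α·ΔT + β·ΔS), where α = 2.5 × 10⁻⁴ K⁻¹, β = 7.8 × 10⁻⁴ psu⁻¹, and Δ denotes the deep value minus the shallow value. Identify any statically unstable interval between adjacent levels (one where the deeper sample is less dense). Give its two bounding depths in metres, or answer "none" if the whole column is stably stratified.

Evaluate Δρ/ρ₀ = −αΔT + βΔS across each adjacent pair:
  5–50 m: −αΔT+βΔS = −(2.5 × 10⁻⁴)(+9.2)+(7.8 × 10⁻⁴)(-0.18) = -2.4 × 10⁻³ → UNSTABLE
  50–93 m: −αΔT+βΔS = −(2.5 × 10⁻⁴)(-4.6)+(7.8 × 10⁻⁴)(-0.60) = 6.8 × 10⁻⁴ → stable
  93–135 m: −αΔT+βΔS = −(2.5 × 10⁻⁴)(+1.3)+(7.8 × 10⁻⁴)(+0.64) = 1.7 × 10⁻⁴ → stable
  135–219 m: −αΔT+βΔS = −(2.5 × 10⁻⁴)(-5.0)+(7.8 × 10⁻⁴)(+1.06) = 2.1 × 10⁻³ → stable
The 5–50 m interval has Δρ < 0: lighter water underlies denser water.

5–50 m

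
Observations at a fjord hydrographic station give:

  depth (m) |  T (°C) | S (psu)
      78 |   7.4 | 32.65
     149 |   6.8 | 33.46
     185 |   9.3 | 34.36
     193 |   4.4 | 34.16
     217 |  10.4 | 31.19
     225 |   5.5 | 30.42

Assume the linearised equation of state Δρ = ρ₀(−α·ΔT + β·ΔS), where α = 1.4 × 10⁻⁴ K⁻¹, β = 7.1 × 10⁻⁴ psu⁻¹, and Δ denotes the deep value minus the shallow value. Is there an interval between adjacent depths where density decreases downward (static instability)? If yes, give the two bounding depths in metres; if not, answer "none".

Evaluate Δρ/ρ₀ = −αΔT + βΔS across each adjacent pair:
  78–149 m: −αΔT+βΔS = −(1.4 × 10⁻⁴)(-0.6)+(7.1 × 10⁻⁴)(+0.81) = 6.6 × 10⁻⁴ → stable
  149–185 m: −αΔT+βΔS = −(1.4 × 10⁻⁴)(+2.5)+(7.1 × 10⁻⁴)(+0.90) = 2.9 × 10⁻⁴ → stable
  185–193 m: −αΔT+βΔS = −(1.4 × 10⁻⁴)(-4.9)+(7.1 × 10⁻⁴)(-0.20) = 5.4 × 10⁻⁴ → stable
  193–217 m: −αΔT+βΔS = −(1.4 × 10⁻⁴)(+6.0)+(7.1 × 10⁻⁴)(-2.97) = -2.9 × 10⁻³ → UNSTABLE
  217–225 m: −αΔT+βΔS = −(1.4 × 10⁻⁴)(-4.9)+(7.1 × 10⁻⁴)(-0.77) = 1.4 × 10⁻⁴ → stable
The 193–217 m interval has Δρ < 0: lighter water underlies denser water.

193–217 m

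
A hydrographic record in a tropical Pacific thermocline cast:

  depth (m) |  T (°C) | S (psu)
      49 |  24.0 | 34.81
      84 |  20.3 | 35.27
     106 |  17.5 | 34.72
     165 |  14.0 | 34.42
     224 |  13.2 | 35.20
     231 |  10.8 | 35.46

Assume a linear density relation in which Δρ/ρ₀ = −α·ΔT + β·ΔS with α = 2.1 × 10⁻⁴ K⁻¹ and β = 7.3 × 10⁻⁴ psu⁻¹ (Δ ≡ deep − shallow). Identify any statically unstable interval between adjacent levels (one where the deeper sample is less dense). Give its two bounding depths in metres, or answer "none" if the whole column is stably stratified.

Evaluate Δρ/ρ₀ = −αΔT + βΔS across each adjacent pair:
  49–84 m: −αΔT+βΔS = −(2.1 × 10⁻⁴)(-3.7)+(7.3 × 10⁻⁴)(+0.46) = 1.1 × 10⁻³ → stable
  84–106 m: −αΔT+βΔS = −(2.1 × 10⁻⁴)(-2.8)+(7.3 × 10⁻⁴)(-0.55) = 1.9 × 10⁻⁴ → stable
  106–165 m: −αΔT+βΔS = −(2.1 × 10⁻⁴)(-3.5)+(7.3 × 10⁻⁴)(-0.30) = 5.2 × 10⁻⁴ → stable
  165–224 m: −αΔT+βΔS = −(2.1 × 10⁻⁴)(-0.8)+(7.3 × 10⁻⁴)(+0.78) = 7.4 × 10⁻⁴ → stable
  224–231 m: −αΔT+βΔS = −(2.1 × 10⁻⁴)(-2.4)+(7.3 × 10⁻⁴)(+0.26) = 6.9 × 10⁻⁴ → stable
Every interval has Δρ > 0: the column is stably stratified throughout.

none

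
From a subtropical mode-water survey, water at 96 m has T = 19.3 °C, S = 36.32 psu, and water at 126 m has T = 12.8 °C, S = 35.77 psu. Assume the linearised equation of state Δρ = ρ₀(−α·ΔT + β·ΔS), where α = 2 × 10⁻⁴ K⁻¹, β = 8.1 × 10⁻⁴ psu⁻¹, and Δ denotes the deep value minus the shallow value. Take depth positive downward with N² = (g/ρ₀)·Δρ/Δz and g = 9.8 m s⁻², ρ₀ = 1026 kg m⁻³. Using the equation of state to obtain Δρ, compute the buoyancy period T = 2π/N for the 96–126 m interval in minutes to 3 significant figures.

ΔT = -6.5 K, ΔS = -0.55 psu (deep − shallow).
Δρ/ρ₀ = −αΔT + βΔS = 1.30 × 10⁻³ − 4.455 × 10⁻⁴ = 8.545 × 10⁻⁴, so Δρ ≈ 0.8767 kg m⁻³.
N² = (g/ρ₀)·Δρ/Δz = g·(Δρ/ρ₀)/Δz = 9.8 × 8.545 × 10⁻⁴ / 30 = 2.7914 × 10⁻⁴ s⁻².
N = √(2.7914 × 10⁻⁴) = 0.016707 rad s⁻¹ → T = 2π/N = 376.08 s = 6.2680 min ≈ 6.27 min.

6.27 min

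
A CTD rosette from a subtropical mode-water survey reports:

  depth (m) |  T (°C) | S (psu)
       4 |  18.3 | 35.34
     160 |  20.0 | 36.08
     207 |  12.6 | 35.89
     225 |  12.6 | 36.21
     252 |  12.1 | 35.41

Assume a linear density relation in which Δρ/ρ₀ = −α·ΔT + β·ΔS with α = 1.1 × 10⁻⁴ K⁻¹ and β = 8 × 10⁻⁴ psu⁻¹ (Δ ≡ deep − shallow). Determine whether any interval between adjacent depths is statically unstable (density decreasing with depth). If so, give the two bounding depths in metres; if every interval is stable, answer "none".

Evaluate Δρ/ρ₀ = −αΔT + βΔS across each adjacent pair:
  4–160 m: −αΔT+βΔS = −(1.1 × 10⁻⁴)(+1.7)+(8 × 10⁻⁴)(+0.74) = 4.0 × 10⁻⁴ → stable
  160–207 m: −αΔT+βΔS = −(1.1 × 10⁻⁴)(-7.4)+(8 × 10⁻⁴)(-0.19) = 6.6 × 10⁻⁴ → stable
  207–225 m: −αΔT+βΔS = −(1.1 × 10⁻⁴)(+0.0)+(8 × 10⁻⁴)(+0.32) = 2.6 × 10⁻⁴ → stable
  225–252 m: −αΔT+βΔS = −(1.1 × 10⁻⁴)(-0.5)+(8 × 10⁻⁴)(-0.80) = -5.9 × 10⁻⁴ → UNSTABLE
The 225–252 m interval has Δρ < 0: lighter water underlies denser water.

225–252 m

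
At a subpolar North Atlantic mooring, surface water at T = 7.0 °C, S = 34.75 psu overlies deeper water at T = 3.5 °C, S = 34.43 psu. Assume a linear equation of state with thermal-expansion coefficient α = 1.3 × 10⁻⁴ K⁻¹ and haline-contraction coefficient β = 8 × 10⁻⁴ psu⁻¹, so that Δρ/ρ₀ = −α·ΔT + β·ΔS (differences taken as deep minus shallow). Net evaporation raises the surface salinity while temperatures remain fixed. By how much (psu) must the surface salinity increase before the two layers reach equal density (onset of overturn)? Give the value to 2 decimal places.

Neutral buoyancy requires −α(T_deep − T_surf) + β(S_deep − S_surf′) = 0.
S_surf′ = S_deep − (α/β)·ΔT = 34.43 − (1.3 × 10⁻⁴/8 × 10⁻⁴)·(-3.5) = 34.9988 psu.
Increase required: 34.9988 − 34.75 = 0.2488 psu.

0.25 psu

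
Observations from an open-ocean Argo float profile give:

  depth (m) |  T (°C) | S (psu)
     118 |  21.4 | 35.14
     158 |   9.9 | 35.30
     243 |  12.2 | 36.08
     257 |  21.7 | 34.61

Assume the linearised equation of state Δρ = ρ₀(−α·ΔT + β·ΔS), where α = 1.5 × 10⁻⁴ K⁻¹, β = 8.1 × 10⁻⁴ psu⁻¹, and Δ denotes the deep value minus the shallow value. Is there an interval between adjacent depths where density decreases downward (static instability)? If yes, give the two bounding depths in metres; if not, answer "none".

243–257 m

Evaluate Δρ/ρ₀ = −αΔT + βΔS across each adjacent pair:
  118–158 m: −αΔT+βΔS = −(1.5 × 10⁻⁴)(-11.5)+(8.1 × 10⁻⁴)(+0.16) = 1.9 × 10⁻³ → stable
  158–243 m: −αΔT+βΔS = −(1.5 × 10⁻⁴)(+2.3)+(8.1 × 10⁻⁴)(+0.78) = 2.9 × 10⁻⁴ → stable
  243–257 m: −αΔT+βΔS = −(1.5 × 10⁻⁴)(+9.5)+(8.1 × 10⁻⁴)(-1.47) = -2.6 × 10⁻³ → UNSTABLE
The 243–257 m interval has Δρ < 0: lighter water underlies denser water.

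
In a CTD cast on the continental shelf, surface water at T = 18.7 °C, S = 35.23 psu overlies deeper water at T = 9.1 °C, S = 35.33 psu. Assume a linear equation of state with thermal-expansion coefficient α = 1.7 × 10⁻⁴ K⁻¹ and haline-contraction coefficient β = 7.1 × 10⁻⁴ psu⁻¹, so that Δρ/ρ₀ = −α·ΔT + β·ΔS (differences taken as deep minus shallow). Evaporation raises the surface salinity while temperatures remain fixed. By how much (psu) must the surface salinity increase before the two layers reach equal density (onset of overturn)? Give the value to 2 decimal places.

Neutral buoyancy requires −α(T_deep − T_surf) + β(S_deep − S_surf′) = 0.
S_surf′ = S_deep − (α/β)·ΔT = 35.33 − (1.7 × 10⁻⁴/7.1 × 10⁻⁴)·(-9.6) = 37.6286 psu.
Increase required: 37.6286 − 35.23 = 2.3986 psu.

2.40 psu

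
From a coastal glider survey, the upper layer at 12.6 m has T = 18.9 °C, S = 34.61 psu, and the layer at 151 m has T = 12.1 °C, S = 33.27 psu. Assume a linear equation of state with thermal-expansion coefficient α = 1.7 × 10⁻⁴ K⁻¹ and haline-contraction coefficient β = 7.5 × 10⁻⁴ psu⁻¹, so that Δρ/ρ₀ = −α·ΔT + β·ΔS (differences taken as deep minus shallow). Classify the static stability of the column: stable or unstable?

ΔT = 12.1 − 18.9 = -6.8 K and ΔS = 33.27 − 34.61 = -1.34 psu (deep − shallow).
−αΔT = 1.156 × 10⁻³; βΔS = -1.005 × 10⁻³; sum Δρ/ρ₀ = 1.51 × 10⁻⁴.
Δρ/ρ₀ > 0, so Δρ > 0: deeper water is denser → statically stable.

stable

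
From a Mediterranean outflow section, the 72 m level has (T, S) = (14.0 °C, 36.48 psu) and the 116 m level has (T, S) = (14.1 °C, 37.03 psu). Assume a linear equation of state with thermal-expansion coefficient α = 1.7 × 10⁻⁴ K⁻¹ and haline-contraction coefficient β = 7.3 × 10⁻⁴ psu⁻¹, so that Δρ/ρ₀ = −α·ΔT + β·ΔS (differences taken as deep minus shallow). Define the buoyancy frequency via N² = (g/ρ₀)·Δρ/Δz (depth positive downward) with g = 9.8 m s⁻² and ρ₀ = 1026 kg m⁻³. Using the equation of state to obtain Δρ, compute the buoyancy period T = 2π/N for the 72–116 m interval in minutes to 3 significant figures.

ΔT = +0.1 K, ΔS = +0.55 psu (deep − shallow).
Δρ/ρ₀ = −αΔT + βΔS = -1.70 × 10⁻⁵ + 4.015 × 10⁻⁴ = 3.845 × 10⁻⁴, so Δρ ≈ 0.3945 kg m⁻³.
N² = (g/ρ₀)·Δρ/Δz = g·(Δρ/ρ₀)/Δz = 9.8 × 3.845 × 10⁻⁴ / 44 = 8.5639 × 10⁻⁵ s⁻².
N = √(8.5639 × 10⁻⁵) = 9.2541 × 10⁻³ rad s⁻¹ → T = 2π/N = 678.96 s = 11.316 min ≈ 11.3 min.

11.3 min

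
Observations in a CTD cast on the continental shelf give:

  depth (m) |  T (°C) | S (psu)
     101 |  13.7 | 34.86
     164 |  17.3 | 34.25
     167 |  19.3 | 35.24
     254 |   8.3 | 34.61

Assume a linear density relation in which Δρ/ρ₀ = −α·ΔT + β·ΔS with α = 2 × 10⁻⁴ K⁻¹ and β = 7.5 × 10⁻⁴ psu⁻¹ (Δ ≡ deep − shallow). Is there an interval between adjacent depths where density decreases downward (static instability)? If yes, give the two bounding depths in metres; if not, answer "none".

101–164 m

Evaluate Δρ/ρ₀ = −αΔT + βΔS across each adjacent pair:
  101–164 m: −αΔT+βΔS = −(2 × 10⁻⁴)(+3.6)+(7.5 × 10⁻⁴)(-0.61) = -1.2 × 10⁻³ → UNSTABLE
  164–167 m: −αΔT+βΔS = −(2 × 10⁻⁴)(+2.0)+(7.5 × 10⁻⁴)(+0.99) = 3.4 × 10⁻⁴ → stable
  167–254 m: −αΔT+βΔS = −(2 × 10⁻⁴)(-11.0)+(7.5 × 10⁻⁴)(-0.63) = 1.7 × 10⁻³ → stable
The 101–164 m interval has Δρ < 0: lighter water underlies denser water.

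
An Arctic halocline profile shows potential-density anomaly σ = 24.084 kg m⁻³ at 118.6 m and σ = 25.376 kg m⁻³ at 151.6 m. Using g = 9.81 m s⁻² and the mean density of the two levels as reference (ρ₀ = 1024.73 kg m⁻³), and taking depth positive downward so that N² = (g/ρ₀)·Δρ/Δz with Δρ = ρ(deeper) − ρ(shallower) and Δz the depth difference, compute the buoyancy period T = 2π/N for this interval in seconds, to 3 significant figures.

Δρ = 1025.376 − 1024.084 = 1.292 kg m⁻³ over Δz = 151.6 − 118.6 = 33 m.
N² = (9.81/1024.73) × (1.292/33) = 3.7481 × 10⁻⁴ s⁻².
N = √(3.7481 × 10⁻⁴) = 0.019360 rad s⁻¹, so T = 2π/N = 324.54 s ≈ 325 s.

325 s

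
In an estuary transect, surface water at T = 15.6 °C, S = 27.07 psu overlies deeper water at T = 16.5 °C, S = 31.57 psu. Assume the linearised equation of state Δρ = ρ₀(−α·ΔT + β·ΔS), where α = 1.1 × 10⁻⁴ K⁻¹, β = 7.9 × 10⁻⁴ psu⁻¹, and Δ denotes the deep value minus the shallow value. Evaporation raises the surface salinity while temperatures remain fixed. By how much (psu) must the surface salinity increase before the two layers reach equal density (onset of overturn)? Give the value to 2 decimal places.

4.37 psu

Neutral buoyancy requires −α(T_deep − T_surf) + β(S_deep − S_surf′) = 0.
S_surf′ = S_deep − (α/β)·ΔT = 31.57 − (1.1 × 10⁻⁴/7.9 × 10⁻⁴)·(+0.9) = 31.4447 psu.
Increase required: 31.4447 − 27.07 = 4.3747 psu.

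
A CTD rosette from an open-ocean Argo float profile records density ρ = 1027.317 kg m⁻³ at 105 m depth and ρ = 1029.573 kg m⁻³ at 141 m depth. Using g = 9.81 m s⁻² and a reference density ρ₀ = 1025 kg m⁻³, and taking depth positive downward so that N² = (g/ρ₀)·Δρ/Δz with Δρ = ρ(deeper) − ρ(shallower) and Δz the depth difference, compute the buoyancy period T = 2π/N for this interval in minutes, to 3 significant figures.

Δρ = 1029.573 − 1027.317 = 2.256 kg m⁻³ over Δz = 141 − 105 = 36 m.
N² = (9.81/1025) × (2.256/36) = 5.9977 × 10⁻⁴ s⁻².
N = √(5.9977 × 10⁻⁴) = 0.024490 rad s⁻¹, so T = 2π/N = 256.56 s = 4.2760 min ≈ 4.28 min.

4.28 min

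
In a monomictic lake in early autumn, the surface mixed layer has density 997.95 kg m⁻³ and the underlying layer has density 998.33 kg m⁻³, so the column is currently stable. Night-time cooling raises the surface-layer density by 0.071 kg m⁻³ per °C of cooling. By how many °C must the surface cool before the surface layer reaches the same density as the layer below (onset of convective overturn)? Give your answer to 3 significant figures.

Density deficit of the surface layer: 998.33 − 997.95 = 0.38 kg m⁻³.
Required change = 0.38 / 0.071 = 5.35 °C.

5.35 °C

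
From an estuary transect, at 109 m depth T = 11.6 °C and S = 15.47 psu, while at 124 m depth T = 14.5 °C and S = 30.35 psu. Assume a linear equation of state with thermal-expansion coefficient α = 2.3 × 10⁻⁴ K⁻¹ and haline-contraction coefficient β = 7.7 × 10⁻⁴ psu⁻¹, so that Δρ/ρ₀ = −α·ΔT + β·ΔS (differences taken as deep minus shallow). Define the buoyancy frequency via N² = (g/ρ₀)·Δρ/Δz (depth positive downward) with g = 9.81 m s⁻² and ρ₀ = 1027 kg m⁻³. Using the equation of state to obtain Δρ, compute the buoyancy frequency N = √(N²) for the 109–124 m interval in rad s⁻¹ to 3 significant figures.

ΔT = +2.9 K, ΔS = +14.88 psu (deep − shallow).
Δρ/ρ₀ = −αΔT + βΔS = -6.67 × 10⁻⁴ + 0.0114576 = 0.0107906, so Δρ ≈ 11.08 kg m⁻³.
N² = (g/ρ₀)·Δρ/Δz = g·(Δρ/ρ₀)/Δz = 9.81 × 0.0107906 / 15 = 7.0571 × 10⁻³ s⁻².
N = √(7.0571 × 10⁻³) = 0.084007 rad s⁻¹ ≈ 0.0840 rad s⁻¹.

0.0840 rad s⁻¹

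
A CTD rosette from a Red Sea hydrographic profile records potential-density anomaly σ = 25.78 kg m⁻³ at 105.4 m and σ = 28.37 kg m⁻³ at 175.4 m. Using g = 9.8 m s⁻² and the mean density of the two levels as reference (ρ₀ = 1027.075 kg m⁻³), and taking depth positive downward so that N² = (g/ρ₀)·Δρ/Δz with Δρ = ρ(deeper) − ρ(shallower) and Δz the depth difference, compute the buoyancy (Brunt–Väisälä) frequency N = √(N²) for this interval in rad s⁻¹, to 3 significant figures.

0.0188 rad s⁻¹

Δρ = 1028.37 − 1025.78 = 2.59 kg m⁻³ over Δz = 175.4 − 105.4 = 70 m.
N² = (9.8/1027.075) × (2.59/70) = 3.5304 × 10⁻⁴ s⁻².
N = √(3.5304 × 10⁻⁴) = 0.018789 rad s⁻¹ ≈ 0.0188 rad s⁻¹.
Since Δρ > 0 the layer is stably stratified.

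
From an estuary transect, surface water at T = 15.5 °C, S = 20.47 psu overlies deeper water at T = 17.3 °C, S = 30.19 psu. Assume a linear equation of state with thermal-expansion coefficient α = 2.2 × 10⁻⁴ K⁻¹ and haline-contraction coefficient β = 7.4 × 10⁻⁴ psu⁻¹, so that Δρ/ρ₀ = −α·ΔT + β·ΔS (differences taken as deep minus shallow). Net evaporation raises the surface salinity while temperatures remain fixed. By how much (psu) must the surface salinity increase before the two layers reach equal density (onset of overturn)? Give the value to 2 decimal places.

9.18 psu

Neutral buoyancy requires −α(T_deep − T_surf) + β(S_deep − S_surf′) = 0.
S_surf′ = S_deep − (α/β)·ΔT = 30.19 − (2.2 × 10⁻⁴/7.4 × 10⁻⁴)·(+1.8) = 29.6549 psu.
Increase required: 29.6549 − 20.47 = 9.1849 psu.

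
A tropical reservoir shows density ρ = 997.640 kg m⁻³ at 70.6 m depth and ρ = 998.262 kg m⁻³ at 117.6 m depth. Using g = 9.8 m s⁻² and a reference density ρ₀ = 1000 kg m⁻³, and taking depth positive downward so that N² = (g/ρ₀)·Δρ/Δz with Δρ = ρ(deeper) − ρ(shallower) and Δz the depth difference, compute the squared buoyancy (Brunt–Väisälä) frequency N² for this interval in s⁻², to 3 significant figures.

1.30 × 10⁻⁴ s⁻²

Δρ = 998.262 − 997.640 = 0.622 kg m⁻³ over Δz = 117.6 − 70.6 = 47 m.
N² = (9.8/1000) × (0.622/47) = 1.2969 × 10⁻⁴ s⁻² ≈ 1.30 × 10⁻⁴ s⁻².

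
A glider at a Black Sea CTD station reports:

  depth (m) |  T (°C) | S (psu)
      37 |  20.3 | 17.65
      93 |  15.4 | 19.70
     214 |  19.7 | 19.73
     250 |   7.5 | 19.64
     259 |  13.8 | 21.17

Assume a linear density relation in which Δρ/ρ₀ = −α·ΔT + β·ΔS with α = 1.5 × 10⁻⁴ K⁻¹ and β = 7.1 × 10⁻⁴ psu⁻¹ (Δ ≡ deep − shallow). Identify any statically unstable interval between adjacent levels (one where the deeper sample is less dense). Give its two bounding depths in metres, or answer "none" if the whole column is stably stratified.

Evaluate Δρ/ρ₀ = −αΔT + βΔS across each adjacent pair:
  37–93 m: −αΔT+βΔS = −(1.5 × 10⁻⁴)(-4.9)+(7.1 × 10⁻⁴)(+2.05) = 2.2 × 10⁻³ → stable
  93–214 m: −αΔT+βΔS = −(1.5 × 10⁻⁴)(+4.3)+(7.1 × 10⁻⁴)(+0.03) = -6.2 × 10⁻⁴ → UNSTABLE
  214–250 m: −αΔT+βΔS = −(1.5 × 10⁻⁴)(-12.2)+(7.1 × 10⁻⁴)(-0.09) = 1.8 × 10⁻³ → stable
  250–259 m: −αΔT+βΔS = −(1.5 × 10⁻⁴)(+6.3)+(7.1 × 10⁻⁴)(+1.53) = 1.4 × 10⁻⁴ → stable
The 93–214 m interval has Δρ < 0: lighter water underlies denser water.

93–214 m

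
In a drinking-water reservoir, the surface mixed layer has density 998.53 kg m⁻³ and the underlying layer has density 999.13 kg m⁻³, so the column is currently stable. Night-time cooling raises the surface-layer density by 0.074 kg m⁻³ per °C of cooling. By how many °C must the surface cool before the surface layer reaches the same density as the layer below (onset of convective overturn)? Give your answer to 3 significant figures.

Density deficit of the surface layer: 999.13 − 998.53 = 0.6 kg m⁻³.
Required change = 0.6 / 0.074 = 8.11 °C.

8.11 °C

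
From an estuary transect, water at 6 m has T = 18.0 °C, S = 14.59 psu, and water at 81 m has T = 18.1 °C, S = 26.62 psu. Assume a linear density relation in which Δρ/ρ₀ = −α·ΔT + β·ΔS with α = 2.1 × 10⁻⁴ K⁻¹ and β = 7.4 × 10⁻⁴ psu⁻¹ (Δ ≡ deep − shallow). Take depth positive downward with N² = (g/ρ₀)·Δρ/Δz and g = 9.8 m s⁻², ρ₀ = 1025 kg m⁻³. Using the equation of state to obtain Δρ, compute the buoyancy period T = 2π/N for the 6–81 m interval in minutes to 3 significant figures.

3.07 min

ΔT = +0.1 K, ΔS = +12.03 psu (deep − shallow).
Δρ/ρ₀ = −αΔT + βΔS = -2.10 × 10⁻⁵ + 8.9022 × 10⁻³ = 8.8812 × 10⁻³, so Δρ ≈ 9.103 kg m⁻³.
N² = (g/ρ₀)·Δρ/Δz = g·(Δρ/ρ₀)/Δz = 9.8 × 8.8812 × 10⁻³ / 75 = 1.1605 × 10⁻³ s⁻².
N = √(1.1605 × 10⁻³) = 0.034066 rad s⁻¹ → T = 2π/N = 184.44 s = 3.0740 min ≈ 3.07 min.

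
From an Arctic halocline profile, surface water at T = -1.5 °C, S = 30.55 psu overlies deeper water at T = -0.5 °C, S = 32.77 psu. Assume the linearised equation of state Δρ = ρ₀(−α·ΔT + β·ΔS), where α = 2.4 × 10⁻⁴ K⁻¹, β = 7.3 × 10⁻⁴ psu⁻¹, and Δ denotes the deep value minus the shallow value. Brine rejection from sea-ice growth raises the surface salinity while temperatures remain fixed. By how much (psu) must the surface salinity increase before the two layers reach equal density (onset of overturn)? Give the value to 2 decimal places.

Neutral buoyancy requires −α(T_deep − T_surf) + β(S_deep − S_surf′) = 0.
S_surf′ = S_deep − (α/β)·ΔT = 32.77 − (2.4 × 10⁻⁴/7.3 × 10⁻⁴)·(+1.0) = 32.4412 psu.
Increase required: 32.4412 − 30.55 = 1.8912 psu.

1.89 psu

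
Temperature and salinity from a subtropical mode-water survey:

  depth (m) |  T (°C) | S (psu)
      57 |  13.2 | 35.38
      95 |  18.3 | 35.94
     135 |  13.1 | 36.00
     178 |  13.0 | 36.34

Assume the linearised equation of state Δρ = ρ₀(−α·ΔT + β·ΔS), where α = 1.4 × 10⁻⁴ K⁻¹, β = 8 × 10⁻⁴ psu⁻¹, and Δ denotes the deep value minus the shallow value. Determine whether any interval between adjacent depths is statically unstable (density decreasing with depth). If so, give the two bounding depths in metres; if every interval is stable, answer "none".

57–95 m

Evaluate Δρ/ρ₀ = −αΔT + βΔS across each adjacent pair:
  57–95 m: −αΔT+βΔS = −(1.4 × 10⁻⁴)(+5.1)+(8 × 10⁻⁴)(+0.56) = -2.7 × 10⁻⁴ → UNSTABLE
  95–135 m: −αΔT+βΔS = −(1.4 × 10⁻⁴)(-5.2)+(8 × 10⁻⁴)(+0.06) = 7.8 × 10⁻⁴ → stable
  135–178 m: −αΔT+βΔS = −(1.4 × 10⁻⁴)(-0.1)+(8 × 10⁻⁴)(+0.34) = 2.9 × 10⁻⁴ → stable
The 57–95 m interval has Δρ < 0: lighter water underlies denser water.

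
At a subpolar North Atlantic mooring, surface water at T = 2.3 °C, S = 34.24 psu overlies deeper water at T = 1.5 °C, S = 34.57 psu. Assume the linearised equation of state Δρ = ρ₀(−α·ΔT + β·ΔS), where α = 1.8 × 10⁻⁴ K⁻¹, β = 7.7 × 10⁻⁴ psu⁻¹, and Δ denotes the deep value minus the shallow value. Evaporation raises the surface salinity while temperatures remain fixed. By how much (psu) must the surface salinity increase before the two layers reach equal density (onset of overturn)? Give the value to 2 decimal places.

Neutral buoyancy requires −α(T_deep − T_surf) + β(S_deep − S_surf′) = 0.
S_surf′ = S_deep − (α/β)·ΔT = 34.57 − (1.8 × 10⁻⁴/7.7 × 10⁻⁴)·(-0.8) = 34.7570 psu.
Increase required: 34.7570 − 34.24 = 0.5170 psu.

0.52 psu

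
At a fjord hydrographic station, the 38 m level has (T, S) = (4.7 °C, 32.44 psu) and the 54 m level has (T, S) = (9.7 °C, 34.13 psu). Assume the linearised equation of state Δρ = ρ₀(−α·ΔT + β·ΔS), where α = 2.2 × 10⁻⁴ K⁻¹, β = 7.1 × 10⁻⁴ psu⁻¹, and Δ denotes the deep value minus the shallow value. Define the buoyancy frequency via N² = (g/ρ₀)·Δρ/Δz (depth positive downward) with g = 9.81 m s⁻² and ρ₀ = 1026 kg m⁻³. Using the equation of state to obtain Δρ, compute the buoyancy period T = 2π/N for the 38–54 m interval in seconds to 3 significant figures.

ΔT = +5.0 K, ΔS = +1.69 psu (deep − shallow).
Δρ/ρ₀ = −αΔT + βΔS = -1.10 × 10⁻³ + 1.1999 × 10⁻³ = 9.99 × 10⁻⁵, so Δρ ≈ 0.1025 kg m⁻³.
N² = (g/ρ₀)·Δρ/Δz = g·(Δρ/ρ₀)/Δz = 9.81 × 9.99 × 10⁻⁵ / 16 = 6.1251 × 10⁻⁵ s⁻².
N = √(6.1251 × 10⁻⁵) = 7.8263 × 10⁻³ rad s⁻¹ → T = 2π/N = 802.83 s ≈ 803 s.

803 s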